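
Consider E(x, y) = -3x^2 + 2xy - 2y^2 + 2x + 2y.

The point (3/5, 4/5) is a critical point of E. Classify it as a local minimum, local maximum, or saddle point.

The Hessian of E is constant: H = [[-6, 2], [2, -4]].
det(H) = (-6)·(-4) − 2² = 20.
det(H) > 0 and tr(H) = -10 < 0, so H is negative definite and the point is a local maximum.

local maximum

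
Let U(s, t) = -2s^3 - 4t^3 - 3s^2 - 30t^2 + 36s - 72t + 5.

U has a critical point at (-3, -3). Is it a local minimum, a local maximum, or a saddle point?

local minimum

The mixed partial ∂²U/∂s∂t is 0, so the Hessian at any point is diag(U_ss, U_tt) = diag(-6(2s + 1), -12(2t + 5)).
At (-3, -3): H = diag(30, 12).
Both eigenvalues are positive, so H is positive definite: a local minimum.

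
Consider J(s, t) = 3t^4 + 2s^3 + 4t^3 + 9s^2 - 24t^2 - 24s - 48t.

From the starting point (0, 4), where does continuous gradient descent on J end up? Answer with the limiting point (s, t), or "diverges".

J is separable, so gradient descent decouples: s follows -∂J/∂s, t follows -∂J/∂t.
∂J/∂s = 6(s - 1)(s + 4); at s=0 this is -24, so s increases.
∂J/∂t = 12(t - 2)(t + 1)(t + 2); at t=4 this is 720, so t decreases.
s converges to its nearest critical value 1 (a local min of the s-part); t converges to 2. The iterate converges to (1, 2).

(1, 2)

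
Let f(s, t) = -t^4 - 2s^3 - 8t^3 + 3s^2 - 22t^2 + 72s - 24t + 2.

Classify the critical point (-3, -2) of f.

The mixed partial ∂²f/∂s∂t is 0, so the Hessian at any point is diag(f_ss, f_tt) = diag(6(-2s + 1), -4(3t^2 + 12t + 11)).
At (-3, -2): H = diag(42, 4).
Both eigenvalues are positive, so H is positive definite: a local minimum.

local minimum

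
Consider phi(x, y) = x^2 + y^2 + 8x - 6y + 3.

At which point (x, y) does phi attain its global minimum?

(-4, 3)

phi(x,y) separates as P(x) + Q(y) + 3, so its minimum is min P + min Q + 3.
P'(x) = 2x + 8 vanishes at x ∈ {-4}; Q'(y) = 2y - 6 vanishes at y ∈ {3}.
Local minima of P (where P''>0): P(-4)=-16. Local minima of Q: Q(3)=-9.
So the global minimum of phi is P(-4) + Q(3) + 3 = -16 − 9 + 3 = -22, attained at (-4, 3).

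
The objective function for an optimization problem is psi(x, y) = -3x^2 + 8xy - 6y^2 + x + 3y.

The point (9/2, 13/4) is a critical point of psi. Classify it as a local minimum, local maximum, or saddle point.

The Hessian of psi is constant: H = [[-6, 8], [8, -12]].
det(H) = (-6)·(-12) − 8² = 8.
det(H) > 0 and tr(H) = -18 < 0, so H is negative definite and the point is a local maximum.

local maximum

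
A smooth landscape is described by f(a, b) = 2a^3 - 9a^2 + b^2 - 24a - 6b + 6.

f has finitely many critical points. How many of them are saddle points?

1

f separates as a function of a plus a function of b, so ∇f=0 decouples.
∂f/∂a = 6(a - 4)(a + 1) = 0 at a ∈ {-1, 4}; ∂f/∂b = 2(b - 3) = 0 at b ∈ {3}.
The Hessian is diagonal: diag(f_aa, f_bb). Second derivatives: f_aa(-1)=-30, f_aa(4)=30; f_bb(3)=2.
Saddle points occur where the two diagonal entries have opposite signs: (-1, 3). Count: 1.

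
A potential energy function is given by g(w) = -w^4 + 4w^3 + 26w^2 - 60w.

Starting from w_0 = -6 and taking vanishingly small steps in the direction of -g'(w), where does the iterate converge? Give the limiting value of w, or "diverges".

g'(w) = -4(w - 5)(w - 1)(w + 3), so g'(-6) = 924.
Gradient descent moves in the -g' direction, i.e. w is decreasing.
There is no critical point below w=-6, and g' keeps the same sign, so the iterate runs off to −∞.

diverges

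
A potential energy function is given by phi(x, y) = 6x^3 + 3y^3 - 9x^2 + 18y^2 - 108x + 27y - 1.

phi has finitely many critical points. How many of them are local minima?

1

phi separates as a function of x plus a function of y, so ∇phi=0 decouples.
∂phi/∂x = 18(x - 3)(x + 2) = 0 at x ∈ {-2, 3}; ∂phi/∂y = 9(y + 1)(y + 3) = 0 at y ∈ {-3, -1}.
The Hessian is diagonal: diag(phi_xx, phi_yy). Second derivatives: phi_xx(-2)=-90, phi_xx(3)=90; phi_yy(-3)=-18, phi_yy(-1)=18.
Local minima occur where both diagonal entries positive: (3, -1). Count: 1.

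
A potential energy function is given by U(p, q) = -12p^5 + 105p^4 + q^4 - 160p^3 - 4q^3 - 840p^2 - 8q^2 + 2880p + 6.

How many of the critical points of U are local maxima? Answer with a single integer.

2

U separates as a function of p plus a function of q, so ∇U=0 decouples.
∂U/∂p = -60(p - 4)(p - 3)(p - 2)(p + 2) = 0 at p ∈ {-2, 2, 3, 4}; ∂U/∂q = 4q(q - 4)(q + 1) = 0 at q ∈ {-1, 0, 4}.
The Hessian is diagonal: diag(U_pp, U_qq). Second derivatives: U_pp(-2)=7200, U_pp(2)=-480, U_pp(3)=300, U_pp(4)=-720; U_qq(-1)=20, U_qq(0)=-16, U_qq(4)=80.
Local maxima occur where both diagonal entries negative: (2, 0), (4, 0). Count: 2.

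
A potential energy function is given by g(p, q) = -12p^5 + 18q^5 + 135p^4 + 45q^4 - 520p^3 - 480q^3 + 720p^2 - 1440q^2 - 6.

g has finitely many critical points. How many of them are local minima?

4

g separates as a function of p plus a function of q, so ∇g=0 decouples.
∂g/∂p = -60p(p - 4)(p - 3)(p - 2) = 0 at p ∈ {0, 2, 3, 4}; ∂g/∂q = 90q(q - 4)(q + 2)(q + 4) = 0 at q ∈ {-4, -2, 0, 4}.
The Hessian is diagonal: diag(g_pp, g_qq). Second derivatives: g_pp(0)=1440, g_pp(2)=-240, g_pp(3)=180, g_pp(4)=-480; g_qq(-4)=-5760, g_qq(-2)=2160, g_qq(0)=-2880, g_qq(4)=17280.
Local minima occur where both diagonal entries positive: (0, -2), (0, 4), (3, -2), (3, 4). Count: 4.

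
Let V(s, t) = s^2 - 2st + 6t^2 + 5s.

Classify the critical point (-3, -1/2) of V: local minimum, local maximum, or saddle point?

local minimum

The Hessian of V is constant: H = [[2, -2], [-2, 12]].
det(H) = 2·12 − (-2)² = 20.
det(H) > 0 and tr(H) = 14 > 0, so H is positive definite and the point is a local minimum.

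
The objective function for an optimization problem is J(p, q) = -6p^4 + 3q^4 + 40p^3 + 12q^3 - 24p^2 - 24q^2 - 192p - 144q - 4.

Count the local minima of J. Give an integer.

2

J separates as a function of p plus a function of q, so ∇J=0 decouples.
∂J/∂p = -24(p - 4)(p - 2)(p + 1) = 0 at p ∈ {-1, 2, 4}; ∂J/∂q = 12(q - 2)(q + 2)(q + 3) = 0 at q ∈ {-3, -2, 2}.
The Hessian is diagonal: diag(J_pp, J_qq). Second derivatives: J_pp(-1)=-360, J_pp(2)=144, J_pp(4)=-240; J_qq(-3)=60, J_qq(-2)=-48, J_qq(2)=240.
Local minima occur where both diagonal entries positive: (2, -3), (2, 2). Count: 2.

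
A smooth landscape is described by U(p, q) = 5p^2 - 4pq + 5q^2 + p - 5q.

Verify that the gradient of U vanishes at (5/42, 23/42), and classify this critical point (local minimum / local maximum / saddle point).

local minimum

∇U = (10p - 4q + 1, -4p + 10q - 5); substituting (5/42, 23/42) gives ∇U = (0, 0), so (5/42, 23/42) is indeed a critical point.
The Hessian of U is constant: H = [[10, -4], [-4, 10]].
det(H) = 10·10 − (-4)² = 84.
det(H) > 0 and tr(H) = 20 > 0, so H is positive definite and the point is a local minimum.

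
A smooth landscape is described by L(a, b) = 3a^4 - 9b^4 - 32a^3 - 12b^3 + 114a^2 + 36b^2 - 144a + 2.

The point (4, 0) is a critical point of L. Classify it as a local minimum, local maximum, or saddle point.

local minimum

The mixed partial ∂²L/∂a∂b is 0, so the Hessian at any point is diag(L_aa, L_bb) = diag(12(3a^2 - 16a + 19), 36(-3b^2 - 2b + 2)).
At (4, 0): H = diag(36, 72).
Both eigenvalues are positive, so H is positive definite: a local minimum.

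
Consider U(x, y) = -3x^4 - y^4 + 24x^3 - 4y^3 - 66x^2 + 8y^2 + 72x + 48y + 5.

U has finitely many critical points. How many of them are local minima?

1

U separates as a function of x plus a function of y, so ∇U=0 decouples.
∂U/∂x = -12(x - 3)(x - 2)(x - 1) = 0 at x ∈ {1, 2, 3}; ∂U/∂y = -4(y - 2)(y + 2)(y + 3) = 0 at y ∈ {-3, -2, 2}.
The Hessian is diagonal: diag(U_xx, U_yy). Second derivatives: U_xx(1)=-24, U_xx(2)=12, U_xx(3)=-24; U_yy(-3)=-20, U_yy(-2)=16, U_yy(2)=-80.
Local minima occur where both diagonal entries positive: (2, -2). Count: 1.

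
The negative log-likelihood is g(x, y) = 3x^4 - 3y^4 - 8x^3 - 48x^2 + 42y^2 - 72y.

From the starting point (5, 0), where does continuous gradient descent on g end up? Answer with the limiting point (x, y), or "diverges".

(4, 1)

g is separable, so gradient descent decouples: x follows -∂g/∂x, y follows -∂g/∂y.
∂g/∂x = 12x(x - 4)(x + 2); at x=5 this is 420, so x decreases.
∂g/∂y = -12(y - 2)(y - 1)(y + 3); at y=0 this is -72, so y increases.
x converges to its nearest critical value 4 (a local min of the x-part); y converges to 1. The iterate converges to (4, 1).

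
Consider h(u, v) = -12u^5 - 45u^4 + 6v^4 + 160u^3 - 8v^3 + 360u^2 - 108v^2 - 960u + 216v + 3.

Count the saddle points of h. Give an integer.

6

h separates as a function of u plus a function of v, so ∇h=0 decouples.
∂h/∂u = -60(u - 2)(u - 1)(u + 2)(u + 4) = 0 at u ∈ {-4, -2, 1, 2}; ∂h/∂v = 24(v - 3)(v - 1)(v + 3) = 0 at v ∈ {-3, 1, 3}.
The Hessian is diagonal: diag(h_uu, h_vv). Second derivatives: h_uu(-4)=3600, h_uu(-2)=-1440, h_uu(1)=900, h_uu(2)=-1440; h_vv(-3)=576, h_vv(1)=-192, h_vv(3)=288.
Saddle points occur where the two diagonal entries have opposite signs: (-4, 1), (-2, -3), (-2, 3), (1, 1), (2, -3), (2, 3). Count: 6.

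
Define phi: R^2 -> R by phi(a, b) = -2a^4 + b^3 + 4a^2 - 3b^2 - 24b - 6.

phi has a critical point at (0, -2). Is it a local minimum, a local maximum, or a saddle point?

The mixed partial ∂²phi/∂a∂b is 0, so the Hessian at any point is diag(phi_aa, phi_bb) = diag(8(-3a^2 + 1), 6(b - 1)).
At (0, -2): H = diag(8, -18).
The eigenvalues have opposite signs, so H is indefinite: a saddle point.

saddle point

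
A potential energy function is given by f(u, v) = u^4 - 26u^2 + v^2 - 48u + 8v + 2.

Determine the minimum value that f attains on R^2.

-366

f(u,v) separates as P(u) + Q(v) + 2, so its minimum is min P + min Q + 2.
P'(u) = 4(u - 4)(u + 1)(u + 3) vanishes at u ∈ {-3, -1, 4}; Q'(v) = 2v + 8 vanishes at v ∈ {-4}.
Local minima of P (where P''>0): P(-3)=-9, P(4)=-352. Local minima of Q: Q(-4)=-16.
So the global minimum of f is P(4) + Q(-4) + 2 = -352 − 16 + 2 = -366, attained at (4, -4).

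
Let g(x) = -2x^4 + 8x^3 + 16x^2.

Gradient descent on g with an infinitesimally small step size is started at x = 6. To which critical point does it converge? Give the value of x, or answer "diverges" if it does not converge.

diverges

g'(x) = -8x(x - 4)(x + 1), so g'(6) = -672.
Gradient descent moves in the -g' direction, i.e. x is increasing.
There is no critical point above x=6, and g' keeps the same sign, so the iterate runs off to +∞.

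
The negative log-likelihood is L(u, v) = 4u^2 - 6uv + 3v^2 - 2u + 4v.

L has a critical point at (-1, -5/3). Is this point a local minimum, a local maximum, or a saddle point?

The Hessian of L is constant: H = [[8, -6], [-6, 6]].
det(H) = 8·6 − (-6)² = 12.
det(H) > 0 and tr(H) = 14 > 0, so H is positive definite and the point is a local minimum.

local minimum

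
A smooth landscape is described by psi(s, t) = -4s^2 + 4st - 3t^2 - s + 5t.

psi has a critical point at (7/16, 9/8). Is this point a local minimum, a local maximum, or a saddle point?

local maximum

The Hessian of psi is constant: H = [[-8, 4], [4, -6]].
det(H) = (-8)·(-6) − 4² = 32.
det(H) > 0 and tr(H) = -14 < 0, so H is negative definite and the point is a local maximum.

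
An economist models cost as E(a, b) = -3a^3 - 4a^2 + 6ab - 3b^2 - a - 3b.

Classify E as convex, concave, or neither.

The term -3a^3 is cubic, so the Hessian is not constant.
∂²E/∂a² = -18a - 8, which takes both signs as a varies (negative for sufficiently large a). A diagonal entry of the Hessian changing sign means the Hessian is neither positive- nor negative-semidefinite on all of R^2.

neither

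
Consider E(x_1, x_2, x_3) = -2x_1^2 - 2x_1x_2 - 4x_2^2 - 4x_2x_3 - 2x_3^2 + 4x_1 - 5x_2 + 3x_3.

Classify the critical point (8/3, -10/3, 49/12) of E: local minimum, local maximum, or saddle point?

The Hessian is constant: H = [[-4, -2, 0], [-2, -8, -4], [0, -4, -4]].
Leading principal minors: Δ₁ = -4, Δ₂ = 28, Δ₃ = -48.
The minors alternate sign starting negative (−, +, −), so H is negative definite: a local maximum.

local maximum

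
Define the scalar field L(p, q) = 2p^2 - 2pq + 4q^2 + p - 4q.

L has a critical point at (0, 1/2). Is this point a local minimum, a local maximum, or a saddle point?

The Hessian of L is constant: H = [[4, -2], [-2, 8]].
det(H) = 4·8 − (-2)² = 28.
det(H) > 0 and tr(H) = 12 > 0, so H is positive definite and the point is a local minimum.

local minimum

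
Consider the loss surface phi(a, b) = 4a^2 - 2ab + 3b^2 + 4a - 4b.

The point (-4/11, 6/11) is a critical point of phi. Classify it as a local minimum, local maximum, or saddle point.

The Hessian of phi is constant: H = [[8, -2], [-2, 6]].
det(H) = 8·6 − (-2)² = 44.
det(H) > 0 and tr(H) = 14 > 0, so H is positive definite and the point is a local minimum.

local minimum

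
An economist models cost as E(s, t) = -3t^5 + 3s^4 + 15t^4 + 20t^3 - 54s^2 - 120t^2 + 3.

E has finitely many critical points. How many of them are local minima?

E separates as a function of s plus a function of t, so ∇E=0 decouples.
∂E/∂s = 12s(s - 3)(s + 3) = 0 at s ∈ {-3, 0, 3}; ∂E/∂t = -15t(t - 4)(t - 2)(t + 2) = 0 at t ∈ {-2, 0, 2, 4}.
The Hessian is diagonal: diag(E_ss, E_tt). Second derivatives: E_ss(-3)=216, E_ss(0)=-108, E_ss(3)=216; E_tt(-2)=720, E_tt(0)=-240, E_tt(2)=240, E_tt(4)=-720.
Local minima occur where both diagonal entries positive: (-3, -2), (-3, 2), (3, -2), (3, 2). Count: 4.

4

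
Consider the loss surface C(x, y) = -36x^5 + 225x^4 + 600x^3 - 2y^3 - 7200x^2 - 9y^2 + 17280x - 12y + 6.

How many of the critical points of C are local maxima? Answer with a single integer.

C separates as a function of x plus a function of y, so ∇C=0 decouples.
∂C/∂x = -180(x - 4)(x - 3)(x - 2)(x + 4) = 0 at x ∈ {-4, 2, 3, 4}; ∂C/∂y = -6(y + 1)(y + 2) = 0 at y ∈ {-2, -1}.
The Hessian is diagonal: diag(C_xx, C_yy). Second derivatives: C_xx(-4)=60480, C_xx(2)=-2160, C_xx(3)=1260, C_xx(4)=-2880; C_yy(-2)=6, C_yy(-1)=-6.
Local maxima occur where both diagonal entries negative: (2, -1), (4, -1). Count: 2.

2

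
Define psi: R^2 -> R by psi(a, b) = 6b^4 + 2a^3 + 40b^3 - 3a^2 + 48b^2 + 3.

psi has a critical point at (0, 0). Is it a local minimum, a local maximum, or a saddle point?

The mixed partial ∂²psi/∂a∂b is 0, so the Hessian at any point is diag(psi_aa, psi_bb) = diag(6(2a - 1), 24(3b^2 + 10b + 4)).
At (0, 0): H = diag(-6, 96).
The eigenvalues have opposite signs, so H is indefinite: a saddle point.

saddle point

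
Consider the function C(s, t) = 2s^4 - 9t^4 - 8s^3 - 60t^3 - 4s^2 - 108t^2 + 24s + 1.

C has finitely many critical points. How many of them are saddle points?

5

C separates as a function of s plus a function of t, so ∇C=0 decouples.
∂C/∂s = 8(s - 3)(s - 1)(s + 1) = 0 at s ∈ {-1, 1, 3}; ∂C/∂t = -36t(t + 2)(t + 3) = 0 at t ∈ {-3, -2, 0}.
The Hessian is diagonal: diag(C_ss, C_tt). Second derivatives: C_ss(-1)=64, C_ss(1)=-32, C_ss(3)=64; C_tt(-3)=-108, C_tt(-2)=72, C_tt(0)=-216.
Saddle points occur where the two diagonal entries have opposite signs: (-1, -3), (-1, 0), (1, -2), (3, -3), (3, 0). Count: 5.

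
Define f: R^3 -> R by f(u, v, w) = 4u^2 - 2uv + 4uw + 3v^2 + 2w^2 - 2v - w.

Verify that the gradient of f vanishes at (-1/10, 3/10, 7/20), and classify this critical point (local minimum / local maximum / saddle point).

∇f = (8u - 2v + 4w, -2u + 6v - 2, 4u + 4w - 1); substituting (-1/10, 3/10, 7/20) gives ∇f = (0, 0, 0), so (-1/10, 3/10, 7/20) is indeed a critical point.
The Hessian is constant: H = [[8, -2, 4], [-2, 6, 0], [4, 0, 4]].
Leading principal minors: Δ₁ = 8, Δ₂ = 44, Δ₃ = 80.
All leading minors are positive, so H is positive definite: a local minimum.

local minimum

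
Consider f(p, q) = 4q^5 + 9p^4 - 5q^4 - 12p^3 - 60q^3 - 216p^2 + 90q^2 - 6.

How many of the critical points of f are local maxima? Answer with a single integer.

2

f separates as a function of p plus a function of q, so ∇f=0 decouples.
∂f/∂p = 36p(p - 4)(p + 3) = 0 at p ∈ {-3, 0, 4}; ∂f/∂q = 20q(q - 3)(q - 1)(q + 3) = 0 at q ∈ {-3, 0, 1, 3}.
The Hessian is diagonal: diag(f_pp, f_qq). Second derivatives: f_pp(-3)=756, f_pp(0)=-432, f_pp(4)=1008; f_qq(-3)=-1440, f_qq(0)=180, f_qq(1)=-160, f_qq(3)=720.
Local maxima occur where both diagonal entries negative: (0, -3), (0, 1). Count: 2.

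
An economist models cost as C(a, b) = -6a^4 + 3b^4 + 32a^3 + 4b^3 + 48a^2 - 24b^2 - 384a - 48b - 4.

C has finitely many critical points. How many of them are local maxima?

C separates as a function of a plus a function of b, so ∇C=0 decouples.
∂C/∂a = -24(a - 4)(a - 2)(a + 2) = 0 at a ∈ {-2, 2, 4}; ∂C/∂b = 12(b - 2)(b + 1)(b + 2) = 0 at b ∈ {-2, -1, 2}.
The Hessian is diagonal: diag(C_aa, C_bb). Second derivatives: C_aa(-2)=-576, C_aa(2)=192, C_aa(4)=-288; C_bb(-2)=48, C_bb(-1)=-36, C_bb(2)=144.
Local maxima occur where both diagonal entries negative: (-2, -1), (4, -1). Count: 2.

2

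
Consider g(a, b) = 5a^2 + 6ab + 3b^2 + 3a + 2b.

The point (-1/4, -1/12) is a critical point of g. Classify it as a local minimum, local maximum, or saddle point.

The Hessian of g is constant: H = [[10, 6], [6, 6]].
det(H) = 10·6 − 6² = 24.
det(H) > 0 and tr(H) = 16 > 0, so H is positive definite and the point is a local minimum.

local minimum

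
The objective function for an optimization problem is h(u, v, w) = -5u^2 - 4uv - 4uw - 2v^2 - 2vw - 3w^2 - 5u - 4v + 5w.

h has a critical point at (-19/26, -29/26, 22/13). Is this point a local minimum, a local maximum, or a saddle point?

local maximum

The Hessian is constant: H = [[-10, -4, -4], [-4, -4, -2], [-4, -2, -6]].
Leading principal minors: Δ₁ = -10, Δ₂ = 24, Δ₃ = -104.
The minors alternate sign starting negative (−, +, −), so H is negative definite: a local maximum.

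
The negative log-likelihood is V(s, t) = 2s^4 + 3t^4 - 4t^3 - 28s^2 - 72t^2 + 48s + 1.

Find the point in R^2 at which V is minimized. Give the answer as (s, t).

V(s,t) separates as P(s) + Q(t) + 1, so its minimum is min P + min Q + 1.
P'(s) = 8(s - 2)(s - 1)(s + 3) vanishes at s ∈ {-3, 1, 2}; Q'(t) = 12t(t - 4)(t + 3) vanishes at t ∈ {-3, 0, 4}.
Local minima of P (where P''>0): P(-3)=-234, P(2)=16. Local minima of Q: Q(-3)=-297, Q(4)=-640.
So the global minimum of V is P(-3) + Q(4) + 1 = -234 − 640 + 1 = -873, attained at (-3, 4).

(-3, 4)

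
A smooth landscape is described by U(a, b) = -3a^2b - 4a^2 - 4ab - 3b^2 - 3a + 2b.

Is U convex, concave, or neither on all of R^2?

The term -3a^2b is cubic, so the Hessian is not constant.
∂²U/∂a² = -6b - 8, which takes both signs as b varies (negative for sufficiently large b). A diagonal entry of the Hessian changing sign means the Hessian is neither positive- nor negative-semidefinite on all of R^2.

neither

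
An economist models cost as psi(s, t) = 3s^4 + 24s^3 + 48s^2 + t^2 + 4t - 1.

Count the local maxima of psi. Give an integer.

psi separates as a function of s plus a function of t, so ∇psi=0 decouples.
∂psi/∂s = 12s(s + 2)(s + 4) = 0 at s ∈ {-4, -2, 0}; ∂psi/∂t = 2(t + 2) = 0 at t ∈ {-2}.
The Hessian is diagonal: diag(psi_ss, psi_tt). Second derivatives: psi_ss(-4)=96, psi_ss(-2)=-48, psi_ss(0)=96; psi_tt(-2)=2.
Local maxima occur where both diagonal entries negative: none. Count: 0.

0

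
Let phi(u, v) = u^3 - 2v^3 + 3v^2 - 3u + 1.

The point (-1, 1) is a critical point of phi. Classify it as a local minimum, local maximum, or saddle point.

local maximum

The mixed partial ∂²phi/∂u∂v is 0, so the Hessian at any point is diag(phi_uu, phi_vv) = diag(6u, 6(-2v + 1)).
At (-1, 1): H = diag(-6, -6).
Both eigenvalues are negative, so H is negative definite: a local maximum.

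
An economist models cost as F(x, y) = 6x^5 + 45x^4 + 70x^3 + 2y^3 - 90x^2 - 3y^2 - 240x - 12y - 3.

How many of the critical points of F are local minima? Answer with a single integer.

F separates as a function of x plus a function of y, so ∇F=0 decouples.
∂F/∂x = 30(x - 1)(x + 1)(x + 2)(x + 4) = 0 at x ∈ {-4, -2, -1, 1}; ∂F/∂y = 6(y - 2)(y + 1) = 0 at y ∈ {-1, 2}.
The Hessian is diagonal: diag(F_xx, F_yy). Second derivatives: F_xx(-4)=-900, F_xx(-2)=180, F_xx(-1)=-180, F_xx(1)=900; F_yy(-1)=-18, F_yy(2)=18.
Local minima occur where both diagonal entries positive: (-2, 2), (1, 2). Count: 2.

2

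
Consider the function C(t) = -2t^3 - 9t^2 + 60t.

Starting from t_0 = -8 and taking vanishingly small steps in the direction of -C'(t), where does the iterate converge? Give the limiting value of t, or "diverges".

C'(t) = -6(t - 2)(t + 5), so C'(-8) = -180.
Gradient descent moves in the -C' direction, i.e. t is increasing.
The nearest critical point in that direction is t = -5, where C'' = 42 > 0 (a local minimum). The iterate converges there.

-5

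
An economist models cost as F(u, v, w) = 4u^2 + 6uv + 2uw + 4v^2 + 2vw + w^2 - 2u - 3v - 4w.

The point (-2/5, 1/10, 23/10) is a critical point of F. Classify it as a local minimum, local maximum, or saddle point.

local minimum

The Hessian is constant: H = [[8, 6, 2], [6, 8, 2], [2, 2, 2]].
Leading principal minors: Δ₁ = 8, Δ₂ = 28, Δ₃ = 40.
All leading minors are positive, so H is positive definite: a local minimum.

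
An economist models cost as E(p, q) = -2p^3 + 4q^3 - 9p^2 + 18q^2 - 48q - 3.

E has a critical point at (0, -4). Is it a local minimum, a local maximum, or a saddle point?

The mixed partial ∂²E/∂p∂q is 0, so the Hessian at any point is diag(E_pp, E_qq) = diag(-6(2p + 3), 12(2q + 3)).
At (0, -4): H = diag(-18, -60).
Both eigenvalues are negative, so H is negative definite: a local maximum.

local maximum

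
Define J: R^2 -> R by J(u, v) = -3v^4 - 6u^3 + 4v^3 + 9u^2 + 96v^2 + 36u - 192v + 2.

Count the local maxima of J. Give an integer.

J separates as a function of u plus a function of v, so ∇J=0 decouples.
∂J/∂u = -18(u - 2)(u + 1) = 0 at u ∈ {-1, 2}; ∂J/∂v = -12(v - 4)(v - 1)(v + 4) = 0 at v ∈ {-4, 1, 4}.
The Hessian is diagonal: diag(J_uu, J_vv). Second derivatives: J_uu(-1)=54, J_uu(2)=-54; J_vv(-4)=-480, J_vv(1)=180, J_vv(4)=-288.
Local maxima occur where both diagonal entries negative: (2, -4), (2, 4). Count: 2.

2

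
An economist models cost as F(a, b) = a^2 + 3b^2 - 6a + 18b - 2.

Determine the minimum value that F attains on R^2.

-38

F(a,b) separates as P(a) + Q(b) − 2, so its minimum is min P + min Q − 2.
P'(a) = 2a - 6 vanishes at a ∈ {3}; Q'(b) = 6b + 18 vanishes at b ∈ {-3}.
Local minima of P (where P''>0): P(3)=-9. Local minima of Q: Q(-3)=-27.
So the global minimum of F is P(3) + Q(-3) − 2 = -9 − 27 − 2 = -38, attained at (3, -3).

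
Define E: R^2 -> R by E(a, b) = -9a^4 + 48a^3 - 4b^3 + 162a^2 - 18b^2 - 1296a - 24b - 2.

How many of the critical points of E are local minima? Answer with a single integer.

E separates as a function of a plus a function of b, so ∇E=0 decouples.
∂E/∂a = -36(a - 4)(a - 3)(a + 3) = 0 at a ∈ {-3, 3, 4}; ∂E/∂b = -12(b + 1)(b + 2) = 0 at b ∈ {-2, -1}.
The Hessian is diagonal: diag(E_aa, E_bb). Second derivatives: E_aa(-3)=-1512, E_aa(3)=216, E_aa(4)=-252; E_bb(-2)=12, E_bb(-1)=-12.
Local minima occur where both diagonal entries positive: (3, -2). Count: 1.

1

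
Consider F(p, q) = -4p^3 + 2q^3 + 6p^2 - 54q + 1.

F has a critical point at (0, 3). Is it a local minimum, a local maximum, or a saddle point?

local minimum

The mixed partial ∂²F/∂p∂q is 0, so the Hessian at any point is diag(F_pp, F_qq) = diag(12(-2p + 1), 12q).
At (0, 3): H = diag(12, 36).
Both eigenvalues are positive, so H is positive definite: a local minimum.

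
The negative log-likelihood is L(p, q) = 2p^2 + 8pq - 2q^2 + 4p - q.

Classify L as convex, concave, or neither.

L is quadratic, so its Hessian is the constant matrix H = [[4, 8], [8, -4]].
det(H) = -80, tr(H) = 0.
det(H) < 0, so H is indefinite: neither convex nor concave.

neither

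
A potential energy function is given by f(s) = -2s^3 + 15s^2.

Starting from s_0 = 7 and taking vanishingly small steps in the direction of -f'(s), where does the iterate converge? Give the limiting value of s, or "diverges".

f'(s) = -6s(s - 5), so f'(7) = -84.
Gradient descent moves in the -f' direction, i.e. s is increasing.
There is no critical point above s=7, and f' keeps the same sign, so the iterate runs off to +∞.

diverges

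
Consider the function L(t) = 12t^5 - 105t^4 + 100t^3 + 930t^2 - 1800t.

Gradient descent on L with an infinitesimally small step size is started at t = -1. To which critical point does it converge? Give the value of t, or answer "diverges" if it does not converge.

1

L'(t) = 60(t - 5)(t - 3)(t - 1)(t + 2), so L'(-1) = -2880.
Gradient descent moves in the -L' direction, i.e. t is increasing.
The nearest critical point in that direction is t = 1, where L'' = 1440 > 0 (a local minimum). The iterate converges there.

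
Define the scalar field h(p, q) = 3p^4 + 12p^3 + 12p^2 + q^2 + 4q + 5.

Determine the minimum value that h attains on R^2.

h(p,q) separates as A(p) + B(q) + 5, so its minimum is min A + min B + 5.
A'(p) = 12p(p + 1)(p + 2) vanishes at p ∈ {-2, -1, 0}; B'(q) = 2q + 4 vanishes at q ∈ {-2}.
Local minima of A (where A''>0): A(-2)=0, A(0)=0. Local minima of B: B(-2)=-4.
So the global minimum of h is A(-2) + B(-2) + 5 = 0 − 4 + 5 = 1, attained at (-2, -2).

1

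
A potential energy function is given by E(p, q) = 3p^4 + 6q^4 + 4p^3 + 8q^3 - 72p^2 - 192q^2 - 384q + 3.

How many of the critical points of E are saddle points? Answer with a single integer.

4

E separates as a function of p plus a function of q, so ∇E=0 decouples.
∂E/∂p = 12p(p - 3)(p + 4) = 0 at p ∈ {-4, 0, 3}; ∂E/∂q = 24(q - 4)(q + 1)(q + 4) = 0 at q ∈ {-4, -1, 4}.
The Hessian is diagonal: diag(E_pp, E_qq). Second derivatives: E_pp(-4)=336, E_pp(0)=-144, E_pp(3)=252; E_qq(-4)=576, E_qq(-1)=-360, E_qq(4)=960.
Saddle points occur where the two diagonal entries have opposite signs: (-4, -1), (0, -4), (0, 4), (3, -1). Count: 4.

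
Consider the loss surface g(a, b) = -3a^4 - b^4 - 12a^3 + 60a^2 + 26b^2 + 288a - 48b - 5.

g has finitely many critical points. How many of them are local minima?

1

g separates as a function of a plus a function of b, so ∇g=0 decouples.
∂g/∂a = -12(a - 3)(a + 2)(a + 4) = 0 at a ∈ {-4, -2, 3}; ∂g/∂b = -4(b - 3)(b - 1)(b + 4) = 0 at b ∈ {-4, 1, 3}.
The Hessian is diagonal: diag(g_aa, g_bb). Second derivatives: g_aa(-4)=-168, g_aa(-2)=120, g_aa(3)=-420; g_bb(-4)=-140, g_bb(1)=40, g_bb(3)=-56.
Local minima occur where both diagonal entries positive: (-2, 1). Count: 1.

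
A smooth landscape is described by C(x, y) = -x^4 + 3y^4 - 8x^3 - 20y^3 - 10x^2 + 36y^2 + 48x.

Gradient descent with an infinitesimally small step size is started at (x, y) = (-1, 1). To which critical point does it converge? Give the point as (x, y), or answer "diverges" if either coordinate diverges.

(-3, 0)

C is separable, so gradient descent decouples: x follows -∂C/∂x, y follows -∂C/∂y.
∂C/∂x = -4(x - 1)(x + 3)(x + 4); at x=-1 this is 48, so x decreases.
∂C/∂y = 12y(y - 3)(y - 2); at y=1 this is 24, so y decreases.
x converges to its nearest critical value -3 (a local min of the x-part); y converges to 0. The iterate converges to (-3, 0).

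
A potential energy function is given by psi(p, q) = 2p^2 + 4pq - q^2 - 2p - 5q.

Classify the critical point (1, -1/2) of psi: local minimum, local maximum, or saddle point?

The Hessian of psi is constant: H = [[4, 4], [4, -2]].
det(H) = 4·(-2) − 4² = -24.
Since det(H) < 0, H is indefinite and the critical point is a saddle point.

saddle point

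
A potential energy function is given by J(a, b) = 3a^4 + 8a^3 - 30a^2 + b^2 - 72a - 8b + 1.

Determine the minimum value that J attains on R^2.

J(a,b) separates as P(a) + Q(b) + 1, so its minimum is min P + min Q + 1.
P'(a) = 12(a - 2)(a + 1)(a + 3) vanishes at a ∈ {-3, -1, 2}; Q'(b) = 2b - 8 vanishes at b ∈ {4}.
Local minima of P (where P''>0): P(-3)=-27, P(2)=-152. Local minima of Q: Q(4)=-16.
So the global minimum of J is P(2) + Q(4) + 1 = -152 − 16 + 1 = -167, attained at (2, 4).

-167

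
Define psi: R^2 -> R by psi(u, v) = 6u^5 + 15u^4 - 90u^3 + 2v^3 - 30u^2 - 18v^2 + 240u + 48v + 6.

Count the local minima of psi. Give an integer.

psi separates as a function of u plus a function of v, so ∇psi=0 decouples.
∂psi/∂u = 30(u - 2)(u - 1)(u + 1)(u + 4) = 0 at u ∈ {-4, -1, 1, 2}; ∂psi/∂v = 6(v - 4)(v - 2) = 0 at v ∈ {2, 4}.
The Hessian is diagonal: diag(psi_uu, psi_vv). Second derivatives: psi_uu(-4)=-2700, psi_uu(-1)=540, psi_uu(1)=-300, psi_uu(2)=540; psi_vv(2)=-12, psi_vv(4)=12.
Local minima occur where both diagonal entries positive: (-1, 4), (2, 4). Count: 2.

2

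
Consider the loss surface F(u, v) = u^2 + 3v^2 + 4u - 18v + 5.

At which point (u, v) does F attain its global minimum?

(-2, 3)

F(u,v) separates as P(u) + Q(v) + 5, so its minimum is min P + min Q + 5.
P'(u) = 2u + 4 vanishes at u ∈ {-2}; Q'(v) = 6v - 18 vanishes at v ∈ {3}.
Local minima of P (where P''>0): P(-2)=-4. Local minima of Q: Q(3)=-27.
So the global minimum of F is P(-2) + Q(3) + 5 = -4 − 27 + 5 = -26, attained at (-2, 3).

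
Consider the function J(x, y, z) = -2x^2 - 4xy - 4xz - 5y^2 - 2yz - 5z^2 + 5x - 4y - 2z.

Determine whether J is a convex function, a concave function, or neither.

J is quadratic, so its Hessian is the constant matrix H = [[-4, -4, -4], [-4, -10, -2], [-4, -2, -10]].
Leading principal minors: -4, 24, -128.
Signs alternate −, +, − ⇒ H ≺ 0 ⇒ concave.

concave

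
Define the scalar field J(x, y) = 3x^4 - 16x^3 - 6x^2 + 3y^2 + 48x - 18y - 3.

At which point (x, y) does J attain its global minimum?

(4, 3)

J(x,y) separates as P(x) + Q(y) − 3, so its minimum is min P + min Q − 3.
P'(x) = 12(x - 4)(x - 1)(x + 1) vanishes at x ∈ {-1, 1, 4}; Q'(y) = 6y - 18 vanishes at y ∈ {3}.
Local minima of P (where P''>0): P(-1)=-35, P(4)=-160. Local minima of Q: Q(3)=-27.
So the global minimum of J is P(4) + Q(3) − 3 = -160 − 27 − 3 = -190, attained at (4, 3).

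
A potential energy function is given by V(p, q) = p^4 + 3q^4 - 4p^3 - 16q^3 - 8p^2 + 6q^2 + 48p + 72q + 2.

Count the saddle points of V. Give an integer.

4

V separates as a function of p plus a function of q, so ∇V=0 decouples.
∂V/∂p = 4(p - 3)(p - 2)(p + 2) = 0 at p ∈ {-2, 2, 3}; ∂V/∂q = 12(q - 3)(q - 2)(q + 1) = 0 at q ∈ {-1, 2, 3}.
The Hessian is diagonal: diag(V_pp, V_qq). Second derivatives: V_pp(-2)=80, V_pp(2)=-16, V_pp(3)=20; V_qq(-1)=144, V_qq(2)=-36, V_qq(3)=48.
Saddle points occur where the two diagonal entries have opposite signs: (-2, 2), (2, -1), (2, 3), (3, 2). Count: 4.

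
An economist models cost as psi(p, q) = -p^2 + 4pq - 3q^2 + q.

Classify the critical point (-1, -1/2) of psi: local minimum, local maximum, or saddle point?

The Hessian of psi is constant: H = [[-2, 4], [4, -6]].
det(H) = (-2)·(-6) − 4² = -4.
Since det(H) < 0, H is indefinite and the critical point is a saddle point.

saddle point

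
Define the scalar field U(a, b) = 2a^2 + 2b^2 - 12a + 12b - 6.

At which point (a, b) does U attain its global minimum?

(3, -3)

U(a,b) separates as P(a) + Q(b) − 6, so its minimum is min P + min Q − 6.
P'(a) = 4a - 12 vanishes at a ∈ {3}; Q'(b) = 4b + 12 vanishes at b ∈ {-3}.
Local minima of P (where P''>0): P(3)=-18. Local minima of Q: Q(-3)=-18.
So the global minimum of U is P(3) + Q(-3) − 6 = -18 − 18 − 6 = -42, attained at (3, -3).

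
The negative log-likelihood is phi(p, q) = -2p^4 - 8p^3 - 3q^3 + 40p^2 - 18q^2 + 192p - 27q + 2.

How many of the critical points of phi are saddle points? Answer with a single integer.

3

phi separates as a function of p plus a function of q, so ∇phi=0 decouples.
∂phi/∂p = -8(p - 3)(p + 2)(p + 4) = 0 at p ∈ {-4, -2, 3}; ∂phi/∂q = -9(q + 1)(q + 3) = 0 at q ∈ {-3, -1}.
The Hessian is diagonal: diag(phi_pp, phi_qq). Second derivatives: phi_pp(-4)=-112, phi_pp(-2)=80, phi_pp(3)=-280; phi_qq(-3)=18, phi_qq(-1)=-18.
Saddle points occur where the two diagonal entries have opposite signs: (-4, -3), (-2, -1), (3, -3). Count: 3.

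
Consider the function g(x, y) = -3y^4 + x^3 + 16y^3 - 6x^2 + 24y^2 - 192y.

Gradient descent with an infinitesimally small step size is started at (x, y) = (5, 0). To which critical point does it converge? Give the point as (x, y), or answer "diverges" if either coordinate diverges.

g is separable, so gradient descent decouples: x follows -∂g/∂x, y follows -∂g/∂y.
∂g/∂x = 3x(x - 4); at x=5 this is 15, so x decreases.
∂g/∂y = -12(y - 4)(y - 2)(y + 2); at y=0 this is -192, so y increases.
x converges to its nearest critical value 4 (a local min of the x-part); y converges to 2. The iterate converges to (4, 2).

(4, 2)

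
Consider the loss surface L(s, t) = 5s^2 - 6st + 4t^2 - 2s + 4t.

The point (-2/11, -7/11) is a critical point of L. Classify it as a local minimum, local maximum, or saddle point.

The Hessian of L is constant: H = [[10, -6], [-6, 8]].
det(H) = 10·8 − (-6)² = 44.
det(H) > 0 and tr(H) = 18 > 0, so H is positive definite and the point is a local minimum.

local minimum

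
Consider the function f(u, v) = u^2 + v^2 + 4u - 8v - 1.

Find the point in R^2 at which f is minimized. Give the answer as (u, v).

f(u,v) separates as P(u) + Q(v) − 1, so its minimum is min P + min Q − 1.
P'(u) = 2u + 4 vanishes at u ∈ {-2}; Q'(v) = 2v - 8 vanishes at v ∈ {4}.
Local minima of P (where P''>0): P(-2)=-4. Local minima of Q: Q(4)=-16.
So the global minimum of f is P(-2) + Q(4) − 1 = -4 − 16 − 1 = -21, attained at (-2, 4).

(-2, 4)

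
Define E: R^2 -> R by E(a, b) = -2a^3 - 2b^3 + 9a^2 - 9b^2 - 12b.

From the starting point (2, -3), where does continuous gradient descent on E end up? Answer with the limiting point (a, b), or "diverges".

E is separable, so gradient descent decouples: a follows -∂E/∂a, b follows -∂E/∂b.
∂E/∂a = -6a(a - 3); at a=2 this is 12, so a decreases.
∂E/∂b = -6(b + 1)(b + 2); at b=-3 this is -12, so b increases.
a converges to its nearest critical value 0 (a local min of the a-part); b converges to -2. The iterate converges to (0, -2).

(0, -2)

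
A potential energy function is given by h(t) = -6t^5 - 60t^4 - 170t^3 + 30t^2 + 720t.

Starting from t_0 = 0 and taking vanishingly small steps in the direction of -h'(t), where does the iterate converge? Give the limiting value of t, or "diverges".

h'(t) = -30(t - 1)(t + 2)(t + 3)(t + 4), so h'(0) = 720.
Gradient descent moves in the -h' direction, i.e. t is decreasing.
The nearest critical point in that direction is t = -2, where h'' = 180 > 0 (a local minimum). The iterate converges there.

-2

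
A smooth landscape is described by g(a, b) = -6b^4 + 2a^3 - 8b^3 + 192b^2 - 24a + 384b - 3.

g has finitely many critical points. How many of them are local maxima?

g separates as a function of a plus a function of b, so ∇g=0 decouples.
∂g/∂a = 6(a - 2)(a + 2) = 0 at a ∈ {-2, 2}; ∂g/∂b = -24(b - 4)(b + 1)(b + 4) = 0 at b ∈ {-4, -1, 4}.
The Hessian is diagonal: diag(g_aa, g_bb). Second derivatives: g_aa(-2)=-24, g_aa(2)=24; g_bb(-4)=-576, g_bb(-1)=360, g_bb(4)=-960.
Local maxima occur where both diagonal entries negative: (-2, -4), (-2, 4). Count: 2.

2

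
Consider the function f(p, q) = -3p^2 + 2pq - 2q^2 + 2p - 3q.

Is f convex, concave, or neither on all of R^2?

concave

f is quadratic, so its Hessian is the constant matrix H = [[-6, 2], [2, -4]].
det(H) = 20, tr(H) = -10.
det(H) > 0 and tr(H) < 0, so H is negative definite everywhere: concave.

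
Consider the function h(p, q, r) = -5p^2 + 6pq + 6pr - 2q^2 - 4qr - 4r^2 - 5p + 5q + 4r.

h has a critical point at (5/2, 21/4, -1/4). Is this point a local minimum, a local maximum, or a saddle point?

The Hessian is constant: H = [[-10, 6, 6], [6, -4, -4], [6, -4, -8]].
Leading principal minors: Δ₁ = -10, Δ₂ = 4, Δ₃ = -16.
The minors alternate sign starting negative (−, +, −), so H is negative definite: a local maximum.

local maximum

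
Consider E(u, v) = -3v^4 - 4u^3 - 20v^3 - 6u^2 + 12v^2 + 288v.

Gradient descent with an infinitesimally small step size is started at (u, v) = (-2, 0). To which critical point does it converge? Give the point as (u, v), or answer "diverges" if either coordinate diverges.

E is separable, so gradient descent decouples: u follows -∂E/∂u, v follows -∂E/∂v.
∂E/∂u = -12u(u + 1); at u=-2 this is -24, so u increases.
∂E/∂v = -12(v - 2)(v + 3)(v + 4); at v=0 this is 288, so v decreases.
u converges to its nearest critical value -1 (a local min of the u-part); v converges to -3. The iterate converges to (-1, -3).

(-1, -3)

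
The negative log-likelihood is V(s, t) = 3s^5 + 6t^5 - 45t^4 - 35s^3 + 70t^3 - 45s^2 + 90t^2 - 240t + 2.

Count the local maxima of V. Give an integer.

4

V separates as a function of s plus a function of t, so ∇V=0 decouples.
∂V/∂s = 15s(s - 3)(s + 1)(s + 2) = 0 at s ∈ {-2, -1, 0, 3}; ∂V/∂t = 30(t - 4)(t - 2)(t - 1)(t + 1) = 0 at t ∈ {-1, 1, 2, 4}.
The Hessian is diagonal: diag(V_ss, V_tt). Second derivatives: V_ss(-2)=-150, V_ss(-1)=60, V_ss(0)=-90, V_ss(3)=900; V_tt(-1)=-900, V_tt(1)=180, V_tt(2)=-180, V_tt(4)=900.
Local maxima occur where both diagonal entries negative: (-2, -1), (-2, 2), (0, -1), (0, 2). Count: 4.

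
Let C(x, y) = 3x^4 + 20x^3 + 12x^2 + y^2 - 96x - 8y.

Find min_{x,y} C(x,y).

-77

C(x,y) separates as P(x) + Q(y), so its minimum is min P + min Q.
P'(x) = 12(x - 1)(x + 2)(x + 4) vanishes at x ∈ {-4, -2, 1}; Q'(y) = 2y - 8 vanishes at y ∈ {4}.
Local minima of P (where P''>0): P(-4)=64, P(1)=-61. Local minima of Q: Q(4)=-16.
So the global minimum of C is P(1) + Q(4) = -61 − 16 = -77, attained at (1, 4).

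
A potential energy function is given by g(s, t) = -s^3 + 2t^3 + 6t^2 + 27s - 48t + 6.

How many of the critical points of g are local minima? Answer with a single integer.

1

g separates as a function of s plus a function of t, so ∇g=0 decouples.
∂g/∂s = -3(s - 3)(s + 3) = 0 at s ∈ {-3, 3}; ∂g/∂t = 6(t - 2)(t + 4) = 0 at t ∈ {-4, 2}.
The Hessian is diagonal: diag(g_ss, g_tt). Second derivatives: g_ss(-3)=18, g_ss(3)=-18; g_tt(-4)=-36, g_tt(2)=36.
Local minima occur where both diagonal entries positive: (-3, 2). Count: 1.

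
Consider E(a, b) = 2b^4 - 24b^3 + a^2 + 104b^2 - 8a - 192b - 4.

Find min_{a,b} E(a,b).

E(a,b) separates as P(a) + Q(b) − 4, so its minimum is min P + min Q − 4.
P'(a) = 2a - 8 vanishes at a ∈ {4}; Q'(b) = 8(b - 4)(b - 3)(b - 2) vanishes at b ∈ {2, 3, 4}.
Local minima of P (where P''>0): P(4)=-16. Local minima of Q: Q(2)=-128, Q(4)=-128.
So the global minimum of E is P(4) + Q(2) − 4 = -16 − 128 − 4 = -148, attained at (4, 2).

-148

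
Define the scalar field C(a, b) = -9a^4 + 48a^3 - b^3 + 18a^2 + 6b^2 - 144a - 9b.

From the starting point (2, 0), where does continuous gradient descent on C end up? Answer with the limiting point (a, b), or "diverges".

(1, 1)

C is separable, so gradient descent decouples: a follows -∂C/∂a, b follows -∂C/∂b.
∂C/∂a = -36(a - 4)(a - 1)(a + 1); at a=2 this is 216, so a decreases.
∂C/∂b = -3(b - 3)(b - 1); at b=0 this is -9, so b increases.
a converges to its nearest critical value 1 (a local min of the a-part); b converges to 1. The iterate converges to (1, 1).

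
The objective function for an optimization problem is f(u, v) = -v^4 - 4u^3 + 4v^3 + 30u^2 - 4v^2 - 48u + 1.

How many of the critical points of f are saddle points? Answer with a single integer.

3

f separates as a function of u plus a function of v, so ∇f=0 decouples.
∂f/∂u = -12(u - 4)(u - 1) = 0 at u ∈ {1, 4}; ∂f/∂v = -4v(v - 2)(v - 1) = 0 at v ∈ {0, 1, 2}.
The Hessian is diagonal: diag(f_uu, f_vv). Second derivatives: f_uu(1)=36, f_uu(4)=-36; f_vv(0)=-8, f_vv(1)=4, f_vv(2)=-8.
Saddle points occur where the two diagonal entries have opposite signs: (1, 0), (1, 2), (4, 1). Count: 3.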